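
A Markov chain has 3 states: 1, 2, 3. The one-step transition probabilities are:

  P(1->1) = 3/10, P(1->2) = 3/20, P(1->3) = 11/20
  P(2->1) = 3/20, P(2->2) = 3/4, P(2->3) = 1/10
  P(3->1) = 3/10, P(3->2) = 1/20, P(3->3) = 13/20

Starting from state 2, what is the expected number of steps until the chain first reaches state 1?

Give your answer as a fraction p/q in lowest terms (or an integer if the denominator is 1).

Let h_i = expected steps to first reach 1 from state i.
Boundary: h_1 = 0.
First-step equations for the other states:
  h_2 = 1 + 3/20*h_1 + 3/4*h_2 + 1/10*h_3
  h_3 = 1 + 3/10*h_1 + 1/20*h_2 + 13/20*h_3

Substituting h_1 = 0 and rearranging gives the linear system (I - Q) h = 1:
  [1/4, -1/10] . (h_2, h_3) = 1
  [-1/20, 7/20] . (h_2, h_3) = 1

Solving yields:
  h_2 = 60/11
  h_3 = 40/11

Starting state is 2, so the expected hitting time is h_2 = 60/11.

Answer: 60/11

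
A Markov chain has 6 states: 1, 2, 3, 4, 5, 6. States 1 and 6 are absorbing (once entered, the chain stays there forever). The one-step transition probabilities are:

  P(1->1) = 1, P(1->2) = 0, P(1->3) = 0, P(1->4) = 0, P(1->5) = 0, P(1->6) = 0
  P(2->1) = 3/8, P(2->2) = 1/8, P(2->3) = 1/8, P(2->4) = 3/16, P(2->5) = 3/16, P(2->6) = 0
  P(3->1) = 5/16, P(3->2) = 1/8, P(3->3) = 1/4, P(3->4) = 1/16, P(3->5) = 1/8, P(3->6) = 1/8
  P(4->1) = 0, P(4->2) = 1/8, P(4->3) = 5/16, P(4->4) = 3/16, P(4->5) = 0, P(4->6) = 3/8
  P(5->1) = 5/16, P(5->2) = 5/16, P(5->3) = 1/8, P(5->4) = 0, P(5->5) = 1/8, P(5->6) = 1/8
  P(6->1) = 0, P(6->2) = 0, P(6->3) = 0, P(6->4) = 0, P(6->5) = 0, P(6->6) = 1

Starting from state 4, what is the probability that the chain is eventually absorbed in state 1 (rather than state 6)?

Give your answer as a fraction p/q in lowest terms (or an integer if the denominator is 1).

Answer: 9223/23837

Derivation:
Let a_i = P(absorbed in 1 | start in state i).
Boundary conditions: a_1 = 1, a_6 = 0.
For each transient state i, a_i = sum_j P(i->j) * a_j:
  a_2 = 3/8*a_1 + 1/8*a_2 + 1/8*a_3 + 3/16*a_4 + 3/16*a_5 + 0*a_6
  a_3 = 5/16*a_1 + 1/8*a_2 + 1/4*a_3 + 1/16*a_4 + 1/8*a_5 + 1/8*a_6
  a_4 = 0*a_1 + 1/8*a_2 + 5/16*a_3 + 3/16*a_4 + 0*a_5 + 3/8*a_6
  a_5 = 5/16*a_1 + 5/16*a_2 + 1/8*a_3 + 0*a_4 + 1/8*a_5 + 1/8*a_6

Substituting a_1 = 1 and a_6 = 0, rearrange to (I - Q) a = r where r[i] = P(i -> 1):
  [7/8, -1/8, -3/16, -3/16] . (a_2, a_3, a_4, a_5) = 3/8
  [-1/8, 3/4, -1/16, -1/8] . (a_2, a_3, a_4, a_5) = 5/16
  [-1/8, -5/16, 13/16, 0] . (a_2, a_3, a_4, a_5) = 0
  [-5/16, -1/8, 0, 7/8] . (a_2, a_3, a_4, a_5) = 5/16

Solving yields:
  a_2 = 18307/23837
  a_3 = 16657/23837
  a_4 = 9223/23837
  a_5 = 17431/23837

Starting state is 4, so the absorption probability is a_4 = 9223/23837.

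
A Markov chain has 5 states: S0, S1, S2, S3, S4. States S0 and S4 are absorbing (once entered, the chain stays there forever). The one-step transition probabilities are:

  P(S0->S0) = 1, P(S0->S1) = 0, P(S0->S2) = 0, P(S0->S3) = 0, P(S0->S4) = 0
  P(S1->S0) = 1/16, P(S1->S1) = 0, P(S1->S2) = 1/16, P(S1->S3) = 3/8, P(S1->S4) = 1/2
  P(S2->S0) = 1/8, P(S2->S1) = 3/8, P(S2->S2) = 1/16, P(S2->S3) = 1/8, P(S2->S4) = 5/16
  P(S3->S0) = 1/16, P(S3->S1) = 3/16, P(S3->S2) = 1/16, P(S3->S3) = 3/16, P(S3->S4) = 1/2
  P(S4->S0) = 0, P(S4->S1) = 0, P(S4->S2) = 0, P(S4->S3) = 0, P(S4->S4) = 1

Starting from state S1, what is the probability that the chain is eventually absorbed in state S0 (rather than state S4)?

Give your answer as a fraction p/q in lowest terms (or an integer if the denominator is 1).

Answer: 17/142

Derivation:
Let a_i = P(absorbed in S0 | start in state i).
Boundary conditions: a_S0 = 1, a_S4 = 0.
For each transient state i, a_i = sum_j P(i->j) * a_j:
  a_S1 = 1/16*a_S0 + 0*a_S1 + 1/16*a_S2 + 3/8*a_S3 + 1/2*a_S4
  a_S2 = 1/8*a_S0 + 3/8*a_S1 + 1/16*a_S2 + 1/8*a_S3 + 5/16*a_S4
  a_S3 = 1/16*a_S0 + 3/16*a_S1 + 1/16*a_S2 + 3/16*a_S3 + 1/2*a_S4

Substituting a_S0 = 1 and a_S4 = 0, rearrange to (I - Q) a = r where r[i] = P(i -> S0):
  [1, -1/16, -3/8] . (a_S1, a_S2, a_S3) = 1/16
  [-3/8, 15/16, -1/8] . (a_S1, a_S2, a_S3) = 1/8
  [-3/16, -1/16, 13/16] . (a_S1, a_S2, a_S3) = 1/16

Solving yields:
  a_S1 = 17/142
  a_S2 = 14/71
  a_S3 = 17/142

Starting state is S1, so the absorption probability is a_S1 = 17/142.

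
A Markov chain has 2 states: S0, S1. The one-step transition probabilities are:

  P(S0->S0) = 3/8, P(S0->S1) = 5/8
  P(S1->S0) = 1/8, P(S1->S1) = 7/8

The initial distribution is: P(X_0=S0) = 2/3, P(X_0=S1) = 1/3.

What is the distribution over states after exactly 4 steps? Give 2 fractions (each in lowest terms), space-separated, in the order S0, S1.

Answer: 259/1536 1277/1536

Derivation:
Propagating the distribution step by step (d_{t+1} = d_t * P):
d_0 = (S0=2/3, S1=1/3)
  d_1[S0] = 2/3*3/8 + 1/3*1/8 = 7/24
  d_1[S1] = 2/3*5/8 + 1/3*7/8 = 17/24
d_1 = (S0=7/24, S1=17/24)
  d_2[S0] = 7/24*3/8 + 17/24*1/8 = 19/96
  d_2[S1] = 7/24*5/8 + 17/24*7/8 = 77/96
d_2 = (S0=19/96, S1=77/96)
  d_3[S0] = 19/96*3/8 + 77/96*1/8 = 67/384
  d_3[S1] = 19/96*5/8 + 77/96*7/8 = 317/384
d_3 = (S0=67/384, S1=317/384)
  d_4[S0] = 67/384*3/8 + 317/384*1/8 = 259/1536
  d_4[S1] = 67/384*5/8 + 317/384*7/8 = 1277/1536
d_4 = (S0=259/1536, S1=1277/1536)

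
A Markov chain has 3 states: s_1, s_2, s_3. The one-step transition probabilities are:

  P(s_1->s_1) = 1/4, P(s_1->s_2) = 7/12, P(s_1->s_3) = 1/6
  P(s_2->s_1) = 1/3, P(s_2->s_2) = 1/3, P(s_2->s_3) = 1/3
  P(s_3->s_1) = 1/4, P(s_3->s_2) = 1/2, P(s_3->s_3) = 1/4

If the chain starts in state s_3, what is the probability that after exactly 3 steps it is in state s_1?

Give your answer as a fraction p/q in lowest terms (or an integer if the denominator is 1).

Answer: 55/192

Derivation:
Computing P^3 by repeated multiplication:
P^1 =
  s_1: [1/4, 7/12, 1/6]
  s_2: [1/3, 1/3, 1/3]
  s_3: [1/4, 1/2, 1/4]
P^2 =
  s_1: [43/144, 61/144, 5/18]
  s_2: [5/18, 17/36, 1/4]
  s_3: [7/24, 7/16, 13/48]
P^3 =
  s_1: [493/1728, 785/1728, 25/96]
  s_2: [125/432, 4/9, 115/432]
  s_3: [55/192, 65/144, 151/576]

(P^3)[s_3 -> s_1] = 55/192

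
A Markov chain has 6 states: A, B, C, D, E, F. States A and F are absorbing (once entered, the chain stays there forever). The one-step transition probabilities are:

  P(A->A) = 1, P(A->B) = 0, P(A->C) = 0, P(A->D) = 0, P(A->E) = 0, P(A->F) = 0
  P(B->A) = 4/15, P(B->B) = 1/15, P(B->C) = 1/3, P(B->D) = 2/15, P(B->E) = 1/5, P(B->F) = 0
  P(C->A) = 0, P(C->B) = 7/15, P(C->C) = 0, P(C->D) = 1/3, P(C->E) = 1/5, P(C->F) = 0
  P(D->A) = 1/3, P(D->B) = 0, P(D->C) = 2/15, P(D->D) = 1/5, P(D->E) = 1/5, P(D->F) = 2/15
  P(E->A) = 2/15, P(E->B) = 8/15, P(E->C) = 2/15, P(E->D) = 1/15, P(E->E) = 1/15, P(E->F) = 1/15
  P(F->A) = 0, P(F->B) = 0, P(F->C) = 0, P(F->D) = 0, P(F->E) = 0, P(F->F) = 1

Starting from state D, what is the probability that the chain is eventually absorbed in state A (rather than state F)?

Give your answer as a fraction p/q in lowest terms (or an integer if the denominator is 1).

Answer: 13106/17445

Derivation:
Let a_i = P(absorbed in A | start in state i).
Boundary conditions: a_A = 1, a_F = 0.
For each transient state i, a_i = sum_j P(i->j) * a_j:
  a_B = 4/15*a_A + 1/15*a_B + 1/3*a_C + 2/15*a_D + 1/5*a_E + 0*a_F
  a_C = 0*a_A + 7/15*a_B + 0*a_C + 1/3*a_D + 1/5*a_E + 0*a_F
  a_D = 1/3*a_A + 0*a_B + 2/15*a_C + 1/5*a_D + 1/5*a_E + 2/15*a_F
  a_E = 2/15*a_A + 8/15*a_B + 2/15*a_C + 1/15*a_D + 1/15*a_E + 1/15*a_F

Substituting a_A = 1 and a_F = 0, rearrange to (I - Q) a = r where r[i] = P(i -> A):
  [14/15, -1/3, -2/15, -1/5] . (a_B, a_C, a_D, a_E) = 4/15
  [-7/15, 1, -1/3, -1/5] . (a_B, a_C, a_D, a_E) = 0
  [0, -2/15, 4/5, -1/5] . (a_B, a_C, a_D, a_E) = 1/3
  [-8/15, -2/15, -1/15, 14/15] . (a_B, a_C, a_D, a_E) = 2/15

Solving yields:
  a_B = 14882/17445
  a_C = 4701/5815
  a_D = 13106/17445
  a_E = 4649/5815

Starting state is D, so the absorption probability is a_D = 13106/17445.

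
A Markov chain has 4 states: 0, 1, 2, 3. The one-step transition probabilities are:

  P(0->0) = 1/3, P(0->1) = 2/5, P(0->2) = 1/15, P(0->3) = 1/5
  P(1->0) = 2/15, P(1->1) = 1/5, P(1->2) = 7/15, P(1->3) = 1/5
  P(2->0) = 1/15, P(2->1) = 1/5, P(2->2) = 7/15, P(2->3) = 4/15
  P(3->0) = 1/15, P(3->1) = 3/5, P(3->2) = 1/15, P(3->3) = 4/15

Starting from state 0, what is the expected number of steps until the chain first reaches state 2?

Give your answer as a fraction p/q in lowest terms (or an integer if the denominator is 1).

Answer: 14/3

Derivation:
Let h_i = expected steps to first reach 2 from state i.
Boundary: h_2 = 0.
First-step equations for the other states:
  h_0 = 1 + 1/3*h_0 + 2/5*h_1 + 1/15*h_2 + 1/5*h_3
  h_1 = 1 + 2/15*h_0 + 1/5*h_1 + 7/15*h_2 + 1/5*h_3
  h_3 = 1 + 1/15*h_0 + 3/5*h_1 + 1/15*h_2 + 4/15*h_3

Substituting h_2 = 0 and rearranging gives the linear system (I - Q) h = 1:
  [2/3, -2/5, -1/5] . (h_0, h_1, h_3) = 1
  [-2/15, 4/5, -1/5] . (h_0, h_1, h_3) = 1
  [-1/15, -3/5, 11/15] . (h_0, h_1, h_3) = 1

Solving yields:
  h_0 = 14/3
  h_1 = 28/9
  h_3 = 13/3

Starting state is 0, so the expected hitting time is h_0 = 14/3.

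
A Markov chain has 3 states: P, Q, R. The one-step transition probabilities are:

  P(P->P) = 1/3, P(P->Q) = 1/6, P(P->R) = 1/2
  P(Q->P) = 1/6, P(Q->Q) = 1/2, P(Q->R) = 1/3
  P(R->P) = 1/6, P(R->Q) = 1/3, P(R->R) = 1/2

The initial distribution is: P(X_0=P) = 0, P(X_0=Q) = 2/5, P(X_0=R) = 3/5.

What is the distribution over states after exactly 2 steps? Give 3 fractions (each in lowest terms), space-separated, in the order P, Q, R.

Propagating the distribution step by step (d_{t+1} = d_t * P):
d_0 = (P=0, Q=2/5, R=3/5)
  d_1[P] = 0*1/3 + 2/5*1/6 + 3/5*1/6 = 1/6
  d_1[Q] = 0*1/6 + 2/5*1/2 + 3/5*1/3 = 2/5
  d_1[R] = 0*1/2 + 2/5*1/3 + 3/5*1/2 = 13/30
d_1 = (P=1/6, Q=2/5, R=13/30)
  d_2[P] = 1/6*1/3 + 2/5*1/6 + 13/30*1/6 = 7/36
  d_2[Q] = 1/6*1/6 + 2/5*1/2 + 13/30*1/3 = 67/180
  d_2[R] = 1/6*1/2 + 2/5*1/3 + 13/30*1/2 = 13/30
d_2 = (P=7/36, Q=67/180, R=13/30)

Answer: 7/36 67/180 13/30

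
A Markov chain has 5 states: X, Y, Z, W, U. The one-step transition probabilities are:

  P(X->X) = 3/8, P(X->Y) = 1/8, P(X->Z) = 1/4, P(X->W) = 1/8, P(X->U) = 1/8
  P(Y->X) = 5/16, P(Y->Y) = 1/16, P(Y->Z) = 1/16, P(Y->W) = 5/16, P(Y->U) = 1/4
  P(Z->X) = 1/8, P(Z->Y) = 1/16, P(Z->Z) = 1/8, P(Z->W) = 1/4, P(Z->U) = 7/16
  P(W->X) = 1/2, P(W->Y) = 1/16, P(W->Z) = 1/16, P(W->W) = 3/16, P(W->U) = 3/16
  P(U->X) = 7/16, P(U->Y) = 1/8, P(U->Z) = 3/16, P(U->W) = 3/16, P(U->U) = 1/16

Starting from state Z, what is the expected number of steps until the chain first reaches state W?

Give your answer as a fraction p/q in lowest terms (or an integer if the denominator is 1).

Answer: 18496/3787

Derivation:
Let h_i = expected steps to first reach W from state i.
Boundary: h_W = 0.
First-step equations for the other states:
  h_X = 1 + 3/8*h_X + 1/8*h_Y + 1/4*h_Z + 1/8*h_W + 1/8*h_U
  h_Y = 1 + 5/16*h_X + 1/16*h_Y + 1/16*h_Z + 5/16*h_W + 1/4*h_U
  h_Z = 1 + 1/8*h_X + 1/16*h_Y + 1/8*h_Z + 1/4*h_W + 7/16*h_U
  h_U = 1 + 7/16*h_X + 1/8*h_Y + 3/16*h_Z + 3/16*h_W + 1/16*h_U

Substituting h_W = 0 and rearranging gives the linear system (I - Q) h = 1:
  [5/8, -1/8, -1/4, -1/8] . (h_X, h_Y, h_Z, h_U) = 1
  [-5/16, 15/16, -1/16, -1/4] . (h_X, h_Y, h_Z, h_U) = 1
  [-1/8, -1/16, 7/8, -7/16] . (h_X, h_Y, h_Z, h_U) = 1
  [-7/16, -1/8, -3/16, 15/16] . (h_X, h_Y, h_Z, h_U) = 1

Solving yields:
  h_X = 20936/3787
  h_Y = 17544/3787
  h_Z = 18496/3787
  h_U = 19848/3787

Starting state is Z, so the expected hitting time is h_Z = 18496/3787.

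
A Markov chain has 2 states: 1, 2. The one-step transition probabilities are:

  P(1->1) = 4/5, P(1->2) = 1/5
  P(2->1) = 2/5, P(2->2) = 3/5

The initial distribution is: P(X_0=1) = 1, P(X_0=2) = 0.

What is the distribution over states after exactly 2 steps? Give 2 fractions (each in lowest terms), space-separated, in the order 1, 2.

Propagating the distribution step by step (d_{t+1} = d_t * P):
d_0 = (1=1, 2=0)
  d_1[1] = 1*4/5 + 0*2/5 = 4/5
  d_1[2] = 1*1/5 + 0*3/5 = 1/5
d_1 = (1=4/5, 2=1/5)
  d_2[1] = 4/5*4/5 + 1/5*2/5 = 18/25
  d_2[2] = 4/5*1/5 + 1/5*3/5 = 7/25
d_2 = (1=18/25, 2=7/25)

Answer: 18/25 7/25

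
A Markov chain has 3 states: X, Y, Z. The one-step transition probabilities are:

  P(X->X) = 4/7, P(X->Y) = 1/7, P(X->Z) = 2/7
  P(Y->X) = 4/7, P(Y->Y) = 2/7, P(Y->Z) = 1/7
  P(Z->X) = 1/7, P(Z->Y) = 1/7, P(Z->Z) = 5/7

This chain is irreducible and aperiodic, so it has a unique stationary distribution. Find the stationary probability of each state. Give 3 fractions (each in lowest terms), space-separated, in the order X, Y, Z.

Answer: 3/8 1/6 11/24

Derivation:
The stationary distribution satisfies pi = pi * P, i.e.:
  pi_X = 4/7*pi_X + 4/7*pi_Y + 1/7*pi_Z
  pi_Y = 1/7*pi_X + 2/7*pi_Y + 1/7*pi_Z
  pi_Z = 2/7*pi_X + 1/7*pi_Y + 5/7*pi_Z
with normalization: pi_X + pi_Y + pi_Z = 1.

Using the first 2 balance equations plus normalization, the linear system A*pi = b is:
  [-3/7, 4/7, 1/7] . pi = 0
  [1/7, -5/7, 1/7] . pi = 0
  [1, 1, 1] . pi = 1

Solving yields:
  pi_X = 3/8
  pi_Y = 1/6
  pi_Z = 11/24

Verification (pi * P):
  3/8*4/7 + 1/6*4/7 + 11/24*1/7 = 3/8 = pi_X  (ok)
  3/8*1/7 + 1/6*2/7 + 11/24*1/7 = 1/6 = pi_Y  (ok)
  3/8*2/7 + 1/6*1/7 + 11/24*5/7 = 11/24 = pi_Z  (ok)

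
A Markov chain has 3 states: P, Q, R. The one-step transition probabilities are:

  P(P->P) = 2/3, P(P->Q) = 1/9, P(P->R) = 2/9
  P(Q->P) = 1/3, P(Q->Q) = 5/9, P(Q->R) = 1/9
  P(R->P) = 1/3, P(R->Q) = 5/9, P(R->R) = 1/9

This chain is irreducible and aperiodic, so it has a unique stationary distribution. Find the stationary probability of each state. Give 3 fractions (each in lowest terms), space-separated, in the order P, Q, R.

Answer: 1/2 1/3 1/6

Derivation:
The stationary distribution satisfies pi = pi * P, i.e.:
  pi_P = 2/3*pi_P + 1/3*pi_Q + 1/3*pi_R
  pi_Q = 1/9*pi_P + 5/9*pi_Q + 5/9*pi_R
  pi_R = 2/9*pi_P + 1/9*pi_Q + 1/9*pi_R
with normalization: pi_P + pi_Q + pi_R = 1.

Using the first 2 balance equations plus normalization, the linear system A*pi = b is:
  [-1/3, 1/3, 1/3] . pi = 0
  [1/9, -4/9, 5/9] . pi = 0
  [1, 1, 1] . pi = 1

Solving yields:
  pi_P = 1/2
  pi_Q = 1/3
  pi_R = 1/6

Verification (pi * P):
  1/2*2/3 + 1/3*1/3 + 1/6*1/3 = 1/2 = pi_P  (ok)
  1/2*1/9 + 1/3*5/9 + 1/6*5/9 = 1/3 = pi_Q  (ok)
  1/2*2/9 + 1/3*1/9 + 1/6*1/9 = 1/6 = pi_R  (ok)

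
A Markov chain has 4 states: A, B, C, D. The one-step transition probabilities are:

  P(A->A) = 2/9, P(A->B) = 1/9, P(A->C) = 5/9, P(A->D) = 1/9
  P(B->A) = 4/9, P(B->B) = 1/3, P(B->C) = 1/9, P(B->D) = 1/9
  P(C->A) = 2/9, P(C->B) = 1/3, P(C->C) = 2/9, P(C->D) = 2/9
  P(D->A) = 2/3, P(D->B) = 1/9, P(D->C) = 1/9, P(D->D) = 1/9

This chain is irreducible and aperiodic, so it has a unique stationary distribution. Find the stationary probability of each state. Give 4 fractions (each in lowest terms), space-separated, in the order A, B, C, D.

Answer: 36/107 97/428 251/856 123/856

Derivation:
The stationary distribution satisfies pi = pi * P, i.e.:
  pi_A = 2/9*pi_A + 4/9*pi_B + 2/9*pi_C + 2/3*pi_D
  pi_B = 1/9*pi_A + 1/3*pi_B + 1/3*pi_C + 1/9*pi_D
  pi_C = 5/9*pi_A + 1/9*pi_B + 2/9*pi_C + 1/9*pi_D
  pi_D = 1/9*pi_A + 1/9*pi_B + 2/9*pi_C + 1/9*pi_D
with normalization: pi_A + pi_B + pi_C + pi_D = 1.

Using the first 3 balance equations plus normalization, the linear system A*pi = b is:
  [-7/9, 4/9, 2/9, 2/3] . pi = 0
  [1/9, -2/3, 1/3, 1/9] . pi = 0
  [5/9, 1/9, -7/9, 1/9] . pi = 0
  [1, 1, 1, 1] . pi = 1

Solving yields:
  pi_A = 36/107
  pi_B = 97/428
  pi_C = 251/856
  pi_D = 123/856

Verification (pi * P):
  36/107*2/9 + 97/428*4/9 + 251/856*2/9 + 123/856*2/3 = 36/107 = pi_A  (ok)
  36/107*1/9 + 97/428*1/3 + 251/856*1/3 + 123/856*1/9 = 97/428 = pi_B  (ok)
  36/107*5/9 + 97/428*1/9 + 251/856*2/9 + 123/856*1/9 = 251/856 = pi_C  (ok)
  36/107*1/9 + 97/428*1/9 + 251/856*2/9 + 123/856*1/9 = 123/856 = pi_D  (ok)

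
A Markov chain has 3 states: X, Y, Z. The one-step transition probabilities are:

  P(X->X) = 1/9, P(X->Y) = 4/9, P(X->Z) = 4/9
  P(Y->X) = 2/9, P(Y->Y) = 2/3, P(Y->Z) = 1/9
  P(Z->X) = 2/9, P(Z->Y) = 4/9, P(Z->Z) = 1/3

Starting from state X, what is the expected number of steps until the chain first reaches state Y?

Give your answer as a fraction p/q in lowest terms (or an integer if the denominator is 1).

Let h_i = expected steps to first reach Y from state i.
Boundary: h_Y = 0.
First-step equations for the other states:
  h_X = 1 + 1/9*h_X + 4/9*h_Y + 4/9*h_Z
  h_Z = 1 + 2/9*h_X + 4/9*h_Y + 1/3*h_Z

Substituting h_Y = 0 and rearranging gives the linear system (I - Q) h = 1:
  [8/9, -4/9] . (h_X, h_Z) = 1
  [-2/9, 2/3] . (h_X, h_Z) = 1

Solving yields:
  h_X = 9/4
  h_Z = 9/4

Starting state is X, so the expected hitting time is h_X = 9/4.

Answer: 9/4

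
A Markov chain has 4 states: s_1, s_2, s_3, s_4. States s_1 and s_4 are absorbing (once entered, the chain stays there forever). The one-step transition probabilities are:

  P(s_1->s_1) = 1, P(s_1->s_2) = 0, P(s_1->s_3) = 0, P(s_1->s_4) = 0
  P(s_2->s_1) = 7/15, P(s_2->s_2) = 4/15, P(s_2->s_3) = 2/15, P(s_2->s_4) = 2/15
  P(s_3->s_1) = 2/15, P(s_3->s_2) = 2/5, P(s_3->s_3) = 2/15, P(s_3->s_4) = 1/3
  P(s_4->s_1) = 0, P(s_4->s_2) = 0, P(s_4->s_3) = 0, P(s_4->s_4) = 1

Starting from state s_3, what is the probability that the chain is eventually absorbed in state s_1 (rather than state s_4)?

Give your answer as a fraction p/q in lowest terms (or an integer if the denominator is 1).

Answer: 64/131

Derivation:
Let a_i = P(absorbed in s_1 | start in state i).
Boundary conditions: a_s_1 = 1, a_s_4 = 0.
For each transient state i, a_i = sum_j P(i->j) * a_j:
  a_s_2 = 7/15*a_s_1 + 4/15*a_s_2 + 2/15*a_s_3 + 2/15*a_s_4
  a_s_3 = 2/15*a_s_1 + 2/5*a_s_2 + 2/15*a_s_3 + 1/3*a_s_4

Substituting a_s_1 = 1 and a_s_4 = 0, rearrange to (I - Q) a = r where r[i] = P(i -> s_1):
  [11/15, -2/15] . (a_s_2, a_s_3) = 7/15
  [-2/5, 13/15] . (a_s_2, a_s_3) = 2/15

Solving yields:
  a_s_2 = 95/131
  a_s_3 = 64/131

Starting state is s_3, so the absorption probability is a_s_3 = 64/131.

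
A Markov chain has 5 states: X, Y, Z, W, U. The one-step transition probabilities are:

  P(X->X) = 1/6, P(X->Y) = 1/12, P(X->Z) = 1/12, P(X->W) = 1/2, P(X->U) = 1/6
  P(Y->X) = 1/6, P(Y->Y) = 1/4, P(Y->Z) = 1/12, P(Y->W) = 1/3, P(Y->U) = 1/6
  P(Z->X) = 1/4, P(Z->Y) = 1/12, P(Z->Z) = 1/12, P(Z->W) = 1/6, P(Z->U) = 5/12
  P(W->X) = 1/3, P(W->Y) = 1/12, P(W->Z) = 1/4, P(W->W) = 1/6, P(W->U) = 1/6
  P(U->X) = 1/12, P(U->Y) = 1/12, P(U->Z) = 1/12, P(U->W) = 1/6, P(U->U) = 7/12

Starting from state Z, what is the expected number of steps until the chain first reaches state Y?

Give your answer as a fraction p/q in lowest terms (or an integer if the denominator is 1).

Let h_i = expected steps to first reach Y from state i.
Boundary: h_Y = 0.
First-step equations for the other states:
  h_X = 1 + 1/6*h_X + 1/12*h_Y + 1/12*h_Z + 1/2*h_W + 1/6*h_U
  h_Z = 1 + 1/4*h_X + 1/12*h_Y + 1/12*h_Z + 1/6*h_W + 5/12*h_U
  h_W = 1 + 1/3*h_X + 1/12*h_Y + 1/4*h_Z + 1/6*h_W + 1/6*h_U
  h_U = 1 + 1/12*h_X + 1/12*h_Y + 1/12*h_Z + 1/6*h_W + 7/12*h_U

Substituting h_Y = 0 and rearranging gives the linear system (I - Q) h = 1:
  [5/6, -1/12, -1/2, -1/6] . (h_X, h_Z, h_W, h_U) = 1
  [-1/4, 11/12, -1/6, -5/12] . (h_X, h_Z, h_W, h_U) = 1
  [-1/3, -1/4, 5/6, -1/6] . (h_X, h_Z, h_W, h_U) = 1
  [-1/12, -1/12, -1/6, 5/12] . (h_X, h_Z, h_W, h_U) = 1

Solving yields:
  h_X = 12
  h_Z = 12
  h_W = 12
  h_U = 12

Starting state is Z, so the expected hitting time is h_Z = 12.

Answer: 12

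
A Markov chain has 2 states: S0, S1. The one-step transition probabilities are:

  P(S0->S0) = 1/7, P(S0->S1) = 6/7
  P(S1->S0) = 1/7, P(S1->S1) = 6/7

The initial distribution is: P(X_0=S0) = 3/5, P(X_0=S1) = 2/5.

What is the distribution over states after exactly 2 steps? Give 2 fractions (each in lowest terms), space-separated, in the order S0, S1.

Propagating the distribution step by step (d_{t+1} = d_t * P):
d_0 = (S0=3/5, S1=2/5)
  d_1[S0] = 3/5*1/7 + 2/5*1/7 = 1/7
  d_1[S1] = 3/5*6/7 + 2/5*6/7 = 6/7
d_1 = (S0=1/7, S1=6/7)
  d_2[S0] = 1/7*1/7 + 6/7*1/7 = 1/7
  d_2[S1] = 1/7*6/7 + 6/7*6/7 = 6/7
d_2 = (S0=1/7, S1=6/7)

Answer: 1/7 6/7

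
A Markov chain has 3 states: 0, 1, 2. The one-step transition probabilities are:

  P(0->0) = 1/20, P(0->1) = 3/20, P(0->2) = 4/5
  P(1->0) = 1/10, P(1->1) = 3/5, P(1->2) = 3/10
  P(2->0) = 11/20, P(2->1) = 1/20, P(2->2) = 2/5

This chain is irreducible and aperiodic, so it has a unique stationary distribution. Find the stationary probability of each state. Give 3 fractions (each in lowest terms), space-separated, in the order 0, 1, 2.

Answer: 5/16 13/72 73/144

Derivation:
The stationary distribution satisfies pi = pi * P, i.e.:
  pi_0 = 1/20*pi_0 + 1/10*pi_1 + 11/20*pi_2
  pi_1 = 3/20*pi_0 + 3/5*pi_1 + 1/20*pi_2
  pi_2 = 4/5*pi_0 + 3/10*pi_1 + 2/5*pi_2
with normalization: pi_0 + pi_1 + pi_2 = 1.

Using the first 2 balance equations plus normalization, the linear system A*pi = b is:
  [-19/20, 1/10, 11/20] . pi = 0
  [3/20, -2/5, 1/20] . pi = 0
  [1, 1, 1] . pi = 1

Solving yields:
  pi_0 = 5/16
  pi_1 = 13/72
  pi_2 = 73/144

Verification (pi * P):
  5/16*1/20 + 13/72*1/10 + 73/144*11/20 = 5/16 = pi_0  (ok)
  5/16*3/20 + 13/72*3/5 + 73/144*1/20 = 13/72 = pi_1  (ok)
  5/16*4/5 + 13/72*3/10 + 73/144*2/5 = 73/144 = pi_2  (ok)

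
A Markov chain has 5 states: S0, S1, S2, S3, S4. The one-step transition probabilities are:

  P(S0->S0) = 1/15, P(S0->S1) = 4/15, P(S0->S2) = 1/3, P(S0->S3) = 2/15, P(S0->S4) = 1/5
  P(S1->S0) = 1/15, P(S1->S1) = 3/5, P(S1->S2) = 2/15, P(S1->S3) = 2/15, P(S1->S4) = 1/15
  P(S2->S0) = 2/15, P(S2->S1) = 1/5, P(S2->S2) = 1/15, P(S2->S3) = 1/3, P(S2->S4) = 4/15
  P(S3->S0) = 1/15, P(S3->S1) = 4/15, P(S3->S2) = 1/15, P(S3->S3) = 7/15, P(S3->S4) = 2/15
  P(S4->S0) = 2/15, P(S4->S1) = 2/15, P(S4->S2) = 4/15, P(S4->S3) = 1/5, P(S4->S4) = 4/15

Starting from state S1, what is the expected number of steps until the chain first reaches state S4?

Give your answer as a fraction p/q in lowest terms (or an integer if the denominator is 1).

Answer: 1449/170

Derivation:
Let h_i = expected steps to first reach S4 from state i.
Boundary: h_S4 = 0.
First-step equations for the other states:
  h_S0 = 1 + 1/15*h_S0 + 4/15*h_S1 + 1/3*h_S2 + 2/15*h_S3 + 1/5*h_S4
  h_S1 = 1 + 1/15*h_S0 + 3/5*h_S1 + 2/15*h_S2 + 2/15*h_S3 + 1/15*h_S4
  h_S2 = 1 + 2/15*h_S0 + 1/5*h_S1 + 1/15*h_S2 + 1/3*h_S3 + 4/15*h_S4
  h_S3 = 1 + 1/15*h_S0 + 4/15*h_S1 + 1/15*h_S2 + 7/15*h_S3 + 2/15*h_S4

Substituting h_S4 = 0 and rearranging gives the linear system (I - Q) h = 1:
  [14/15, -4/15, -1/3, -2/15] . (h_S0, h_S1, h_S2, h_S3) = 1
  [-1/15, 2/5, -2/15, -2/15] . (h_S0, h_S1, h_S2, h_S3) = 1
  [-2/15, -1/5, 14/15, -1/3] . (h_S0, h_S1, h_S2, h_S3) = 1
  [-1/15, -4/15, -1/15, 8/15] . (h_S0, h_S1, h_S2, h_S3) = 1

Solving yields:
  h_S0 = 597/85
  h_S1 = 1449/170
  h_S2 = 114/17
  h_S3 = 267/34

Starting state is S1, so the expected hitting time is h_S1 = 1449/170.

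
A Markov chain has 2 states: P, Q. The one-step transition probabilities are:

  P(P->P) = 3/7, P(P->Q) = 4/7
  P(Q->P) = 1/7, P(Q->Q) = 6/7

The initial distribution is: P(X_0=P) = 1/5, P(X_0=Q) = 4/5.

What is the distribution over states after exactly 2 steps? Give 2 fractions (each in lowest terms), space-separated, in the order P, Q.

Answer: 1/5 4/5

Derivation:
Propagating the distribution step by step (d_{t+1} = d_t * P):
d_0 = (P=1/5, Q=4/5)
  d_1[P] = 1/5*3/7 + 4/5*1/7 = 1/5
  d_1[Q] = 1/5*4/7 + 4/5*6/7 = 4/5
d_1 = (P=1/5, Q=4/5)
  d_2[P] = 1/5*3/7 + 4/5*1/7 = 1/5
  d_2[Q] = 1/5*4/7 + 4/5*6/7 = 4/5
d_2 = (P=1/5, Q=4/5)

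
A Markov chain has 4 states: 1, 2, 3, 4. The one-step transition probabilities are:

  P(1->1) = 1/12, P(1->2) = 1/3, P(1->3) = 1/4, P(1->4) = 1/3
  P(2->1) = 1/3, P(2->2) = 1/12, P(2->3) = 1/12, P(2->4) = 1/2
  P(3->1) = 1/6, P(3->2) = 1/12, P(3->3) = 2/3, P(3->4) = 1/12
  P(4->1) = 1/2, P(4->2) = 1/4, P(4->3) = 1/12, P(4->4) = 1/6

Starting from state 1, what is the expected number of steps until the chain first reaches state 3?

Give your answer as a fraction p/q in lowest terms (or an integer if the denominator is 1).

Answer: 212/33

Derivation:
Let h_i = expected steps to first reach 3 from state i.
Boundary: h_3 = 0.
First-step equations for the other states:
  h_1 = 1 + 1/12*h_1 + 1/3*h_2 + 1/4*h_3 + 1/3*h_4
  h_2 = 1 + 1/3*h_1 + 1/12*h_2 + 1/12*h_3 + 1/2*h_4
  h_4 = 1 + 1/2*h_1 + 1/4*h_2 + 1/12*h_3 + 1/6*h_4

Substituting h_3 = 0 and rearranging gives the linear system (I - Q) h = 1:
  [11/12, -1/3, -1/3] . (h_1, h_2, h_4) = 1
  [-1/3, 11/12, -1/2] . (h_1, h_2, h_4) = 1
  [-1/2, -1/4, 5/6] . (h_1, h_2, h_4) = 1

Solving yields:
  h_1 = 212/33
  h_2 = 244/33
  h_4 = 80/11

Starting state is 1, so the expected hitting time is h_1 = 212/33.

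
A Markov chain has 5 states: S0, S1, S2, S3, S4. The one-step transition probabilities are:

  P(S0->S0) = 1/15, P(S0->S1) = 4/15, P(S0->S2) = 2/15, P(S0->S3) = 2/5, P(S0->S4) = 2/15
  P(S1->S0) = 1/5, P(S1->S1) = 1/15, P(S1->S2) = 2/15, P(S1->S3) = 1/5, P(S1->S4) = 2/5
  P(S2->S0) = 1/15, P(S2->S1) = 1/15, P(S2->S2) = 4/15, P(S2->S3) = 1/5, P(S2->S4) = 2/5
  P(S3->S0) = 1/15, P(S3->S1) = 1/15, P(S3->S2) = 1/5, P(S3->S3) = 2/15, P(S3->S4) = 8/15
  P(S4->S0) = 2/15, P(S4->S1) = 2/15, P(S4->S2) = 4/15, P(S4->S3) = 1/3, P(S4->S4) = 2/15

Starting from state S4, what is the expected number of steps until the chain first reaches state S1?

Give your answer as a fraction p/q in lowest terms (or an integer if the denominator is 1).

Answer: 10675/1206

Derivation:
Let h_i = expected steps to first reach S1 from state i.
Boundary: h_S1 = 0.
First-step equations for the other states:
  h_S0 = 1 + 1/15*h_S0 + 4/15*h_S1 + 2/15*h_S2 + 2/5*h_S3 + 2/15*h_S4
  h_S2 = 1 + 1/15*h_S0 + 1/15*h_S1 + 4/15*h_S2 + 1/5*h_S3 + 2/5*h_S4
  h_S3 = 1 + 1/15*h_S0 + 1/15*h_S1 + 1/5*h_S2 + 2/15*h_S3 + 8/15*h_S4
  h_S4 = 1 + 2/15*h_S0 + 2/15*h_S1 + 4/15*h_S2 + 1/3*h_S3 + 2/15*h_S4

Substituting h_S1 = 0 and rearranging gives the linear system (I - Q) h = 1:
  [14/15, -2/15, -2/5, -2/15] . (h_S0, h_S2, h_S3, h_S4) = 1
  [-1/15, 11/15, -1/5, -2/5] . (h_S0, h_S2, h_S3, h_S4) = 1
  [-1/15, -1/5, 13/15, -8/15] . (h_S0, h_S2, h_S3, h_S4) = 1
  [-2/15, -4/15, -1/3, 13/15] . (h_S0, h_S2, h_S3, h_S4) = 1

Solving yields:
  h_S0 = 4645/603
  h_S2 = 11395/1206
  h_S3 = 11305/1206
  h_S4 = 10675/1206

Starting state is S4, so the expected hitting time is h_S4 = 10675/1206.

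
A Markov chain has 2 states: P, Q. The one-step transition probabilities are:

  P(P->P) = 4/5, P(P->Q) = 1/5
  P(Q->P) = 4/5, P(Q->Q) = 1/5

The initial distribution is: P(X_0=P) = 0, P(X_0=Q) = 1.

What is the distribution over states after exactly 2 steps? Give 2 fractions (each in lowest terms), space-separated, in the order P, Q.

Propagating the distribution step by step (d_{t+1} = d_t * P):
d_0 = (P=0, Q=1)
  d_1[P] = 0*4/5 + 1*4/5 = 4/5
  d_1[Q] = 0*1/5 + 1*1/5 = 1/5
d_1 = (P=4/5, Q=1/5)
  d_2[P] = 4/5*4/5 + 1/5*4/5 = 4/5
  d_2[Q] = 4/5*1/5 + 1/5*1/5 = 1/5
d_2 = (P=4/5, Q=1/5)

Answer: 4/5 1/5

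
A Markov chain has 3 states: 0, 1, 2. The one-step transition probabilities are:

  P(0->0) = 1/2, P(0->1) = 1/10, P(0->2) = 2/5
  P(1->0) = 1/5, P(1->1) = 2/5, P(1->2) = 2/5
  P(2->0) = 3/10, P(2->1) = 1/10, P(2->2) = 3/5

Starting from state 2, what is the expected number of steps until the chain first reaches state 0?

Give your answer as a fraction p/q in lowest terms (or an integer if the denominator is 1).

Let h_i = expected steps to first reach 0 from state i.
Boundary: h_0 = 0.
First-step equations for the other states:
  h_1 = 1 + 1/5*h_0 + 2/5*h_1 + 2/5*h_2
  h_2 = 1 + 3/10*h_0 + 1/10*h_1 + 3/5*h_2

Substituting h_0 = 0 and rearranging gives the linear system (I - Q) h = 1:
  [3/5, -2/5] . (h_1, h_2) = 1
  [-1/10, 2/5] . (h_1, h_2) = 1

Solving yields:
  h_1 = 4
  h_2 = 7/2

Starting state is 2, so the expected hitting time is h_2 = 7/2.

Answer: 7/2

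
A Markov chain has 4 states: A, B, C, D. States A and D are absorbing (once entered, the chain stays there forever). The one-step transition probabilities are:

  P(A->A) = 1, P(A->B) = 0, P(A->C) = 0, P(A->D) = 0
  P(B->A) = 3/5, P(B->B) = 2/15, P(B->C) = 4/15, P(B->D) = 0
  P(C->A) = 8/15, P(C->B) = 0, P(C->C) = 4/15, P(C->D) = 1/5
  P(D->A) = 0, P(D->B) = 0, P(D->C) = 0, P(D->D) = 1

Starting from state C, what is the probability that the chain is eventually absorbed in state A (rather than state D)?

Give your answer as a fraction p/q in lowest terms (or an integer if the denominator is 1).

Answer: 8/11

Derivation:
Let a_i = P(absorbed in A | start in state i).
Boundary conditions: a_A = 1, a_D = 0.
For each transient state i, a_i = sum_j P(i->j) * a_j:
  a_B = 3/5*a_A + 2/15*a_B + 4/15*a_C + 0*a_D
  a_C = 8/15*a_A + 0*a_B + 4/15*a_C + 1/5*a_D

Substituting a_A = 1 and a_D = 0, rearrange to (I - Q) a = r where r[i] = P(i -> A):
  [13/15, -4/15] . (a_B, a_C) = 3/5
  [0, 11/15] . (a_B, a_C) = 8/15

Solving yields:
  a_B = 131/143
  a_C = 8/11

Starting state is C, so the absorption probability is a_C = 8/11.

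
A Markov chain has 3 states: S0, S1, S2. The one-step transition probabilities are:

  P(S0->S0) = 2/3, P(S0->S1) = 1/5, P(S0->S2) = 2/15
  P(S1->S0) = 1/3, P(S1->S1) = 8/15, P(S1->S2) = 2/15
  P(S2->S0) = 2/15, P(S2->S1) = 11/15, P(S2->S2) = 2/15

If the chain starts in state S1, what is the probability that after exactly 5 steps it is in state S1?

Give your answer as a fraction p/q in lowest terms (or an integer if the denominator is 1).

Computing P^5 by repeated multiplication:
P^1 =
  S0: [2/3, 1/5, 2/15]
  S1: [1/3, 8/15, 2/15]
  S2: [2/15, 11/15, 2/15]
P^2 =
  S0: [119/225, 76/225, 2/15]
  S1: [94/225, 101/225, 2/15]
  S2: [79/225, 116/225, 2/15]
P^3 =
  S0: [326/675, 259/675, 2/15]
  S1: [301/675, 284/675, 2/15]
  S2: [286/675, 299/675, 2/15]
P^4 =
  S0: [947/2025, 808/2025, 2/15]
  S1: [922/2025, 833/2025, 2/15]
  S2: [907/2025, 848/2025, 2/15]
P^5 =
  S0: [562/1215, 491/1215, 2/15]
  S1: [557/1215, 496/1215, 2/15]
  S2: [554/1215, 499/1215, 2/15]

(P^5)[S1 -> S1] = 496/1215

Answer: 496/1215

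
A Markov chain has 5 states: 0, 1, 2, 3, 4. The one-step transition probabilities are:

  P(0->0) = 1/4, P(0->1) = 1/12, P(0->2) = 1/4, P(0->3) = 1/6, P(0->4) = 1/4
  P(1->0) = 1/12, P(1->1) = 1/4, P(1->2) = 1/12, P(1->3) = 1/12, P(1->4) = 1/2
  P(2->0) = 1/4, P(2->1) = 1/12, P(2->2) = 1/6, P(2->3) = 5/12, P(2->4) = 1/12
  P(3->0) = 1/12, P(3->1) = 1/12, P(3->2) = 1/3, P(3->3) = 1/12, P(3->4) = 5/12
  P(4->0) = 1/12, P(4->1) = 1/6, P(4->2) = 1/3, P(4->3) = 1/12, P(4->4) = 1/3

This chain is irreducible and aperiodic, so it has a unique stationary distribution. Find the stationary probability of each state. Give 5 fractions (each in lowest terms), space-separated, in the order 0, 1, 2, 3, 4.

The stationary distribution satisfies pi = pi * P, i.e.:
  pi_0 = 1/4*pi_0 + 1/12*pi_1 + 1/4*pi_2 + 1/12*pi_3 + 1/12*pi_4
  pi_1 = 1/12*pi_0 + 1/4*pi_1 + 1/12*pi_2 + 1/12*pi_3 + 1/6*pi_4
  pi_2 = 1/4*pi_0 + 1/12*pi_1 + 1/6*pi_2 + 1/3*pi_3 + 1/3*pi_4
  pi_3 = 1/6*pi_0 + 1/12*pi_1 + 5/12*pi_2 + 1/12*pi_3 + 1/12*pi_4
  pi_4 = 1/4*pi_0 + 1/2*pi_1 + 1/12*pi_2 + 5/12*pi_3 + 1/3*pi_4
with normalization: pi_0 + pi_1 + pi_2 + pi_3 + pi_4 = 1.

Using the first 4 balance equations plus normalization, the linear system A*pi = b is:
  [-3/4, 1/12, 1/4, 1/12, 1/12] . pi = 0
  [1/12, -3/4, 1/12, 1/12, 1/6] . pi = 0
  [1/4, 1/12, -5/6, 1/3, 1/3] . pi = 0
  [1/6, 1/12, 5/12, -11/12, 1/12] . pi = 0
  [1, 1, 1, 1, 1] . pi = 1

Solving yields:
  pi_0 = 453/3031
  pi_1 = 1178/9093
  pi_2 = 1499/6062
  pi_3 = 463/2598
  pi_4 = 2687/9093

Verification (pi * P):
  453/3031*1/4 + 1178/9093*1/12 + 1499/6062*1/4 + 463/2598*1/12 + 2687/9093*1/12 = 453/3031 = pi_0  (ok)
  453/3031*1/12 + 1178/9093*1/4 + 1499/6062*1/12 + 463/2598*1/12 + 2687/9093*1/6 = 1178/9093 = pi_1  (ok)
  453/3031*1/4 + 1178/9093*1/12 + 1499/6062*1/6 + 463/2598*1/3 + 2687/9093*1/3 = 1499/6062 = pi_2  (ok)
  453/3031*1/6 + 1178/9093*1/12 + 1499/6062*5/12 + 463/2598*1/12 + 2687/9093*1/12 = 463/2598 = pi_3  (ok)
  453/3031*1/4 + 1178/9093*1/2 + 1499/6062*1/12 + 463/2598*5/12 + 2687/9093*1/3 = 2687/9093 = pi_4  (ok)

Answer: 453/3031 1178/9093 1499/6062 463/2598 2687/9093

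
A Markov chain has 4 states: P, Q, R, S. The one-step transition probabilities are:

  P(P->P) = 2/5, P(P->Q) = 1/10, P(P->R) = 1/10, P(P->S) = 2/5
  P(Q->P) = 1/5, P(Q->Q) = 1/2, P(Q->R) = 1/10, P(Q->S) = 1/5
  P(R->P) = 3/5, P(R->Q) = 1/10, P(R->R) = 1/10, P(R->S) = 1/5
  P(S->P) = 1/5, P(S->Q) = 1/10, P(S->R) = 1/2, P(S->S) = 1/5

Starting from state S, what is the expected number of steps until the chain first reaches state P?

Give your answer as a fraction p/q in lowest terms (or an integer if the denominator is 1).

Answer: 105/34

Derivation:
Let h_i = expected steps to first reach P from state i.
Boundary: h_P = 0.
First-step equations for the other states:
  h_Q = 1 + 1/5*h_P + 1/2*h_Q + 1/10*h_R + 1/5*h_S
  h_R = 1 + 3/5*h_P + 1/10*h_Q + 1/10*h_R + 1/5*h_S
  h_S = 1 + 1/5*h_P + 1/10*h_Q + 1/2*h_R + 1/5*h_S

Substituting h_P = 0 and rearranging gives the linear system (I - Q) h = 1:
  [1/2, -1/10, -1/5] . (h_Q, h_R, h_S) = 1
  [-1/10, 9/10, -1/5] . (h_Q, h_R, h_S) = 1
  [-1/10, -1/2, 4/5] . (h_Q, h_R, h_S) = 1

Solving yields:
  h_Q = 125/34
  h_R = 75/34
  h_S = 105/34

Starting state is S, so the expected hitting time is h_S = 105/34.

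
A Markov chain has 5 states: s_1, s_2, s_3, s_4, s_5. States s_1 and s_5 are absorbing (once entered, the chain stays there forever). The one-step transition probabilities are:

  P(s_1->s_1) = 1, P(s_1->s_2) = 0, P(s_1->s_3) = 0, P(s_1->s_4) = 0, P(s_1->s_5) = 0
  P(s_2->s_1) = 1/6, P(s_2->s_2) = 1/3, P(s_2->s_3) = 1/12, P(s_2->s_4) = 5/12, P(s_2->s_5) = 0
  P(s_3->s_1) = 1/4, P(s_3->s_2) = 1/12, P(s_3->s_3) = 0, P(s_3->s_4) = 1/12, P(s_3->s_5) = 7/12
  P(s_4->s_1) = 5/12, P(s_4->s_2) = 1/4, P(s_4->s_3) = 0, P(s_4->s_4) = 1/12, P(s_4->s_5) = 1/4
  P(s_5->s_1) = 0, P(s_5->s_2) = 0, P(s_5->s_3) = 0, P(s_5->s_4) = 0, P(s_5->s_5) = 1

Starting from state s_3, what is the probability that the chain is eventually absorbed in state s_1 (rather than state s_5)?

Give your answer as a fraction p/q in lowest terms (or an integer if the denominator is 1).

Let a_i = P(absorbed in s_1 | start in state i).
Boundary conditions: a_s_1 = 1, a_s_5 = 0.
For each transient state i, a_i = sum_j P(i->j) * a_j:
  a_s_2 = 1/6*a_s_1 + 1/3*a_s_2 + 1/12*a_s_3 + 5/12*a_s_4 + 0*a_s_5
  a_s_3 = 1/4*a_s_1 + 1/12*a_s_2 + 0*a_s_3 + 1/12*a_s_4 + 7/12*a_s_5
  a_s_4 = 5/12*a_s_1 + 1/4*a_s_2 + 0*a_s_3 + 1/12*a_s_4 + 1/4*a_s_5

Substituting a_s_1 = 1 and a_s_5 = 0, rearrange to (I - Q) a = r where r[i] = P(i -> s_1):
  [2/3, -1/12, -5/12] . (a_s_2, a_s_3, a_s_4) = 1/6
  [-1/12, 1, -1/12] . (a_s_2, a_s_3, a_s_4) = 1/4
  [-1/4, 0, 11/12] . (a_s_2, a_s_3, a_s_4) = 5/12

Solving yields:
  a_s_2 = 301/431
  a_s_3 = 156/431
  a_s_4 = 278/431

Starting state is s_3, so the absorption probability is a_s_3 = 156/431.

Answer: 156/431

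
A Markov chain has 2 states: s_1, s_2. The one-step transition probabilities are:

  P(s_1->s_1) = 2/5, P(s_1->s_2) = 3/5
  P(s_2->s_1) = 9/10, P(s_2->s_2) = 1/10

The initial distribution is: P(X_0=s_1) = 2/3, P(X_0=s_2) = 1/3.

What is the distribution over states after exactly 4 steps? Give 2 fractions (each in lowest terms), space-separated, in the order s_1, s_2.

Answer: 29/48 19/48

Derivation:
Propagating the distribution step by step (d_{t+1} = d_t * P):
d_0 = (s_1=2/3, s_2=1/3)
  d_1[s_1] = 2/3*2/5 + 1/3*9/10 = 17/30
  d_1[s_2] = 2/3*3/5 + 1/3*1/10 = 13/30
d_1 = (s_1=17/30, s_2=13/30)
  d_2[s_1] = 17/30*2/5 + 13/30*9/10 = 37/60
  d_2[s_2] = 17/30*3/5 + 13/30*1/10 = 23/60
d_2 = (s_1=37/60, s_2=23/60)
  d_3[s_1] = 37/60*2/5 + 23/60*9/10 = 71/120
  d_3[s_2] = 37/60*3/5 + 23/60*1/10 = 49/120
d_3 = (s_1=71/120, s_2=49/120)
  d_4[s_1] = 71/120*2/5 + 49/120*9/10 = 29/48
  d_4[s_2] = 71/120*3/5 + 49/120*1/10 = 19/48
d_4 = (s_1=29/48, s_2=19/48)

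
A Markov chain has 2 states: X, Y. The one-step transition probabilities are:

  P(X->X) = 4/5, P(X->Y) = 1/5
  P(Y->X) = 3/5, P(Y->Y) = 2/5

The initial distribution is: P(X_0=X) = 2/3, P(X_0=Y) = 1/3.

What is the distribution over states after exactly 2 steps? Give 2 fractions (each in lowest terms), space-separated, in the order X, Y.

Propagating the distribution step by step (d_{t+1} = d_t * P):
d_0 = (X=2/3, Y=1/3)
  d_1[X] = 2/3*4/5 + 1/3*3/5 = 11/15
  d_1[Y] = 2/3*1/5 + 1/3*2/5 = 4/15
d_1 = (X=11/15, Y=4/15)
  d_2[X] = 11/15*4/5 + 4/15*3/5 = 56/75
  d_2[Y] = 11/15*1/5 + 4/15*2/5 = 19/75
d_2 = (X=56/75, Y=19/75)

Answer: 56/75 19/75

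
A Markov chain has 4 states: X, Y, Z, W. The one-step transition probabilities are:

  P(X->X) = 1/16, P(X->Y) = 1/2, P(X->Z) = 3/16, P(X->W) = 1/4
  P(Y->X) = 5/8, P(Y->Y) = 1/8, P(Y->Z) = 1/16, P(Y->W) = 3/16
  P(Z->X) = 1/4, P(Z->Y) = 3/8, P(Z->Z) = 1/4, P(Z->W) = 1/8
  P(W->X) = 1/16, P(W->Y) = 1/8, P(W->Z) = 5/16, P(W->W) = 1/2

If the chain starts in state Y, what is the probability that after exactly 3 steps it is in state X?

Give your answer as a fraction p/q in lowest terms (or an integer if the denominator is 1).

Answer: 1273/4096

Derivation:
Computing P^3 by repeated multiplication:
P^1 =
  X: [1/16, 1/2, 3/16, 1/4]
  Y: [5/8, 1/8, 1/16, 3/16]
  Z: [1/4, 3/8, 1/4, 1/8]
  W: [1/16, 1/8, 5/16, 1/2]
P^2 =
  X: [97/256, 25/128, 43/256, 33/128]
  Y: [37/256, 3/8, 51/256, 9/32]
  Z: [41/128, 9/32, 11/64, 29/128]
  W: [49/256, 29/128, 65/256, 21/64]
P^3 =
  X: [835/4096, 633/2048, 843/4096, 9/32]
  Y: [1273/4096, 469/2048, 771/4096, 557/2048]
  Z: [259/1024, 295/1024, 49/256, 137/512]
  W: [973/4096, 533/2048, 885/4096, 293/1024]

(P^3)[Y -> X] = 1273/4096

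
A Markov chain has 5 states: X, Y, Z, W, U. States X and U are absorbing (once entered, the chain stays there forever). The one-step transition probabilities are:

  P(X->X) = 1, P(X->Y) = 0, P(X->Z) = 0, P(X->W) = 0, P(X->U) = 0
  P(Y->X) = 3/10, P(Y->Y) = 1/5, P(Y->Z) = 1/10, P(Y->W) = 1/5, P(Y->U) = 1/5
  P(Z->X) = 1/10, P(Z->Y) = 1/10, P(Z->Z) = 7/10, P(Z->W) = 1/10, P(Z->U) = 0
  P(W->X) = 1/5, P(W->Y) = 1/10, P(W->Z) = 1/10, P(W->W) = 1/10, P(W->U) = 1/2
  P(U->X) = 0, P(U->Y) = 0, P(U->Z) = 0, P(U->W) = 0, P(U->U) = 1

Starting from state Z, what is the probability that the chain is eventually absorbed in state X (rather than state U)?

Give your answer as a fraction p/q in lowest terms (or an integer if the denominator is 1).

Answer: 12/19

Derivation:
Let a_i = P(absorbed in X | start in state i).
Boundary conditions: a_X = 1, a_U = 0.
For each transient state i, a_i = sum_j P(i->j) * a_j:
  a_Y = 3/10*a_X + 1/5*a_Y + 1/10*a_Z + 1/5*a_W + 1/5*a_U
  a_Z = 1/10*a_X + 1/10*a_Y + 7/10*a_Z + 1/10*a_W + 0*a_U
  a_W = 1/5*a_X + 1/10*a_Y + 1/10*a_Z + 1/10*a_W + 1/2*a_U

Substituting a_X = 1 and a_U = 0, rearrange to (I - Q) a = r where r[i] = P(i -> X):
  [4/5, -1/10, -1/5] . (a_Y, a_Z, a_W) = 3/10
  [-1/10, 3/10, -1/10] . (a_Y, a_Z, a_W) = 1/10
  [-1/10, -1/10, 9/10] . (a_Y, a_Z, a_W) = 1/5

Solving yields:
  a_Y = 103/190
  a_Z = 12/19
  a_W = 67/190

Starting state is Z, so the absorption probability is a_Z = 12/19.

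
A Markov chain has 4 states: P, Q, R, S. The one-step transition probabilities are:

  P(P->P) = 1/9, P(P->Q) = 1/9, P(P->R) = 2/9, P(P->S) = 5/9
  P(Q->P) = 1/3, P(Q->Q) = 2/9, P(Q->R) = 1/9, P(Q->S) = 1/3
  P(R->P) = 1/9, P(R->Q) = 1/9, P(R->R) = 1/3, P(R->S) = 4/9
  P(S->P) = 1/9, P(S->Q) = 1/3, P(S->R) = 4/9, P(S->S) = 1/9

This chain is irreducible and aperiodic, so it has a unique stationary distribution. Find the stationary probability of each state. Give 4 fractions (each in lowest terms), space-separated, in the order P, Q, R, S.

The stationary distribution satisfies pi = pi * P, i.e.:
  pi_P = 1/9*pi_P + 1/3*pi_Q + 1/9*pi_R + 1/9*pi_S
  pi_Q = 1/9*pi_P + 2/9*pi_Q + 1/9*pi_R + 1/3*pi_S
  pi_R = 2/9*pi_P + 1/9*pi_Q + 1/3*pi_R + 4/9*pi_S
  pi_S = 5/9*pi_P + 1/3*pi_Q + 4/9*pi_R + 1/9*pi_S
with normalization: pi_P + pi_Q + pi_R + pi_S = 1.

Using the first 3 balance equations plus normalization, the linear system A*pi = b is:
  [-8/9, 1/3, 1/9, 1/9] . pi = 0
  [1/9, -7/9, 1/9, 1/3] . pi = 0
  [2/9, 1/9, -2/3, 4/9] . pi = 0
  [1, 1, 1, 1] . pi = 1

Solving yields:
  pi_P = 69/439
  pi_Q = 91/439
  pi_R = 269/878
  pi_S = 289/878

Verification (pi * P):
  69/439*1/9 + 91/439*1/3 + 269/878*1/9 + 289/878*1/9 = 69/439 = pi_P  (ok)
  69/439*1/9 + 91/439*2/9 + 269/878*1/9 + 289/878*1/3 = 91/439 = pi_Q  (ok)
  69/439*2/9 + 91/439*1/9 + 269/878*1/3 + 289/878*4/9 = 269/878 = pi_R  (ok)
  69/439*5/9 + 91/439*1/3 + 269/878*4/9 + 289/878*1/9 = 289/878 = pi_S  (ok)

Answer: 69/439 91/439 269/878 289/878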